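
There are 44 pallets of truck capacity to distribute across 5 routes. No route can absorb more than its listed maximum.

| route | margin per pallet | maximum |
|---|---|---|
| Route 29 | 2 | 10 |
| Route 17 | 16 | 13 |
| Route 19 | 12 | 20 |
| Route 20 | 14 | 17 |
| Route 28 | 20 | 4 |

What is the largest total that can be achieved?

646

Highest margin per pallet first: Route 28 20 > Route 17 16 > Route 20 14 > Route 19 12 > Route 29 2.
Give Route 28 4 to hit its cap of 4 → 40 left.
Give Route 17 13 to hit its cap of 13 → 27 left.
Route 20: +17 to 17 (cap) → 10 left.
Route 19 has room for 20 but only 10 remain, so it gets 10.
Total = 16×13 + 12×10 + 14×17 + 20×4 = 646.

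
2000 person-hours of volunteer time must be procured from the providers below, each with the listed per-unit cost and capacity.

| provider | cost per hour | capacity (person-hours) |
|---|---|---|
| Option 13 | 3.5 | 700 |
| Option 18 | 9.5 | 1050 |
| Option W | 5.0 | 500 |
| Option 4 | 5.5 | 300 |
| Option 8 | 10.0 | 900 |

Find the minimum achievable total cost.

Cheapest first:
Option 13 (3.5): use full 700 → 1300 person-hours to go.
Take 500 from Option W at 5.0 → need 800 more.
Take 300 from Option 4 at 5.5 → need 500 more.
Option 18 at 9.5: take 500 of its 1050 → requirement met.
Option 8: unused.
Cost = 700×3.5 + 500×5.0 + 300×5.5 + 500×9.5 = 11350.

11350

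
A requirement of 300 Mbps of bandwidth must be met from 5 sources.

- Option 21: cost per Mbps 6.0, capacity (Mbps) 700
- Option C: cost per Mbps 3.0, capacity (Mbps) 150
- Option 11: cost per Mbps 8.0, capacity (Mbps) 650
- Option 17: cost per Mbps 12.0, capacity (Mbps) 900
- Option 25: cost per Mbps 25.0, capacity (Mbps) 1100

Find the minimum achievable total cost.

Use sources in increasing cost order.
Option C at 3.0: take all 150 Mbps ; 150 still needed.
Option 21 (6.0): take the remaining 150 ; done.
Option 11, Option 17, Option 25: unused.
Cost = 150×3.0 + 150×6.0 = 1350.

1350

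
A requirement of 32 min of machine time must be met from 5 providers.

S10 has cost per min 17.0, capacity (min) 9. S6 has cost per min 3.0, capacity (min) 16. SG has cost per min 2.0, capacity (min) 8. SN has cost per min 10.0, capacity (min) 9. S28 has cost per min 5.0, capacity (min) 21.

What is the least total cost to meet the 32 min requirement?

104

Cheapest first:
SG (2.0): use full 8 — 24 min to go.
S6 at 3.0: take all 16 min — 8 still needed.
S28 (5.0): take the remaining 8 — done.
SN, S10: unused.
Cost = 8×2.0 + 16×3.0 + 8×5.0 = 104.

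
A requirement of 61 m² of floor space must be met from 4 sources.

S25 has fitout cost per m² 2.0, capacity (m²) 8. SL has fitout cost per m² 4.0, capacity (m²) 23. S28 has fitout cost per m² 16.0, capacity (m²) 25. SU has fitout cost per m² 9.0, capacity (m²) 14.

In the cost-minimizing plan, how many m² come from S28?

16

Cheapest first:
S25 at 2.0: take all 8 m² → 53 still needed.
SL at 4.0: take all 23 m² → 30 still needed.
SU at 9.0: take all 14 m² → 16 still needed.
S28 (16.0): take the remaining 16 → done.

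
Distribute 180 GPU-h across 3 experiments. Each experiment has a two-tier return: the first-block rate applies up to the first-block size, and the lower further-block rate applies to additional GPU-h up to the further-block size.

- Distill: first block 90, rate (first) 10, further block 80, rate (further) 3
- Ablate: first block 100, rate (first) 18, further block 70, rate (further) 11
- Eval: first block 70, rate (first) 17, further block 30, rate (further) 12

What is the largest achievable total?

3110

Rank every tier by rate: Ablate/first 18 > Eval/first 17 > Eval/second 12 > Ablate/second 11 > Distill/first 10 > Distill/second 3.
Fill Ablate first block (100 at 18) → 80 left.
Eval first at 17: fill all 70 → 10 left.
10 remain; put them into Eval second at 12.
Total = 18×100 + 17×70 + 12×10 = 3110.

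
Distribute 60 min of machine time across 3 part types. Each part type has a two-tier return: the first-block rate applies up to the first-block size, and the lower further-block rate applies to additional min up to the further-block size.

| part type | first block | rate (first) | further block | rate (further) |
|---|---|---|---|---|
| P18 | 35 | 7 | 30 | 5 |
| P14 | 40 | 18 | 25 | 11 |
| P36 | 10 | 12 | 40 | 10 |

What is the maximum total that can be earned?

Treat each block as its own option and order by rate: P14/T1 18 > P36/T1 12 > P14/T2 11 > P36/T2 10 > P18/T1 7 > P18/T2 5.
Fill P14 T1 block (40 at 18) ; 20 left.
Fill P36 T1 block (10 at 12) ; 10 left.
P14/T2: +10 of 25 at 11; pool empty.
Total = 18×40 + 12×10 + 11×10 = 950.

950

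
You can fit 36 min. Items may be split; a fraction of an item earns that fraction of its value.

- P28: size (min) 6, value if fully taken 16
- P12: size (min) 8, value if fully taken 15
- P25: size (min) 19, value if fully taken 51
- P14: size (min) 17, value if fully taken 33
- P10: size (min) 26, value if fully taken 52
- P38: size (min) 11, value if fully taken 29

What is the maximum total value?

Sort by value density: P25 51/19≈2.68, P28 16/6≈2.67, P38 29/11≈2.64, P10 52/26≈2, P14 33/17≈1.94, P12 15/8≈1.88.
Take all of P25 (19 min, value 51) → 17 min left.
Take all of P28 (6 min, value 16) → 11 min left.
All 11 min of P38 fit (value 29) → 0 remain.
Total value = 96.

96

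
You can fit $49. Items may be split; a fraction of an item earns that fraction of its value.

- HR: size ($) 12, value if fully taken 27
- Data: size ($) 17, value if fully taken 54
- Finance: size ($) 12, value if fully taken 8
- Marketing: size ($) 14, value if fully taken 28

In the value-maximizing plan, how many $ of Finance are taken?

6

Best value per unit of size first: Data 54/17≈3.18, HR 27/12≈2.25, Marketing 28/14≈2, Finance 8/12≈0.667.
Data: take in full, 17 $ for value 54 ; 32 left.
Take all of HR (12 $, value 27) ; 20 $ left.
Take all of Marketing (14 $, value 28) ; 6 $ left.
Fill the last 6 $ with part of Finance: 6/12 of it earns 4.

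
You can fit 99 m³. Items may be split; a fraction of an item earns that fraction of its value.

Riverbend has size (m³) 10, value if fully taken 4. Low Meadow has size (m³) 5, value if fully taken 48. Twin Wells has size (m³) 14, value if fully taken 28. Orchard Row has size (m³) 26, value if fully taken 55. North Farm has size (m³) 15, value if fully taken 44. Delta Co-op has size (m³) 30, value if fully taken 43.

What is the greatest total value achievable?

Sort by value density: Low Meadow 48/5≈9.6, North Farm 44/15≈2.93, Orchard Row 55/26≈2.12, Twin Wells 28/14≈2, Delta Co-op 43/30≈1.43, Riverbend 4/10≈0.4.
All 5 m³ of Low Meadow fit (value 48) — 94 remain.
All 15 m³ of North Farm fit (value 44) — 79 remain.
Orchard Row: take in full, 26 m³ for value 55 — 53 left.
All 14 m³ of Twin Wells fit (value 28) — 39 remain.
Take all of Delta Co-op (30 m³, value 43) — 9 m³ left.
9 m³ left: a 9/10 share of Riverbend gives 4×9/10 = 3.6.
Total value = 221.6.

221.6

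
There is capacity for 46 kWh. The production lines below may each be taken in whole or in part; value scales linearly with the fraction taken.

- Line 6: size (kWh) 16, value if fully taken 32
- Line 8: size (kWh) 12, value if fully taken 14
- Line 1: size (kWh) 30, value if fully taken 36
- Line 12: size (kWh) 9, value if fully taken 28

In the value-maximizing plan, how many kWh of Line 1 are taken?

21

Sort by value density: Line 12 28/9≈3.11, Line 6 32/16≈2, Line 1 36/30≈1.2, Line 8 14/12≈1.17.
All 9 kWh of Line 12 fit (value 28) ; 37 remain.
Line 6: take in full, 16 kWh for value 32 ; 21 left.
21 kWh left: a 21/30 share of Line 1 gives 36×21/30 = 25.2.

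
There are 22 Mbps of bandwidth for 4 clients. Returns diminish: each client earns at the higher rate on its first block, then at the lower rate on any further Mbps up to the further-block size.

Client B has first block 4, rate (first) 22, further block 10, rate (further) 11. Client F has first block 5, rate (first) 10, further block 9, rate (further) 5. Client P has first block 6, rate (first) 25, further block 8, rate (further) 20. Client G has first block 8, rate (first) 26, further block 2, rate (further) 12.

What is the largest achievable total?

526

Order all 8 blocks by rate: Client G/tier1 26 > Client P/tier1 25 > Client B/tier1 22 > Client P/tier2 20 > Client G/tier2 12 > Client B/tier2 11 > Client F/tier1 10 > Client F/tier2 5.
Client G/tier1 (26): +8 → 14 left.
Client P/tier1 (25): +6 → 8 left.
Client B/tier1 (22): +4 → 4 left.
Client P/tier2: +4 of 8 at 20; pool empty.
Total = 26×8 + 25×6 + 22×4 + 20×4 = 526.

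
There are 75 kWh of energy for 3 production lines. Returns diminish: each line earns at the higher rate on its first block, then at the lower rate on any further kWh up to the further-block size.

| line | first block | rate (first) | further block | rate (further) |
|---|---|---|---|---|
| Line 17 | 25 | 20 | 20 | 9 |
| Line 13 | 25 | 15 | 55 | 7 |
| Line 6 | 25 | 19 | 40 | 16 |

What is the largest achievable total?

Rank every tier by rate: Line 17/first 20 > Line 6/first 19 > Line 6/second 16 > Line 13/first 15 > Line 17/second 9 > Line 13/second 7.
Line 17 first at 20: fill all 25 — 50 left.
Line 6 first at 19: fill all 25 — 25 left.
Line 6 second at 16: only 25 left, fill 25.
Total = 20×25 + 19×25 + 16×25 = 1375.

1375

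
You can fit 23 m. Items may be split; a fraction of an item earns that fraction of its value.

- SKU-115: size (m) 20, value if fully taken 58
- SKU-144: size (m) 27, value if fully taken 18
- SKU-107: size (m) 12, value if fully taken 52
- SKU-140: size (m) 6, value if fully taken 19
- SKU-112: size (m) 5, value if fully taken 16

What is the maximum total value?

87

Best value per unit of size first: SKU-107 52/12≈4.33, SKU-112 16/5≈3.2, SKU-140 19/6≈3.17, SKU-115 58/20≈2.9, SKU-144 18/27≈0.667.
Take all of SKU-107 (12 m, value 52) ; 11 m left.
SKU-112: take in full, 5 m for value 16 ; 6 left.
SKU-140: take in full, 6 m for value 19 ; 0 left.
Total value = 87.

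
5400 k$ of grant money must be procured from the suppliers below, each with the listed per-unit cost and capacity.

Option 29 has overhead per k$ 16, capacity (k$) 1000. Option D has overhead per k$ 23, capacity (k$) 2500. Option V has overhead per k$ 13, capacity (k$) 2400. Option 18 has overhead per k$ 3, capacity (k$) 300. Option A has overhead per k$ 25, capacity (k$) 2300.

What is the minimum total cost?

Use suppliers in increasing cost order.
Option 18 at 3: take all 300 k$ → 5100 still needed.
Option V (13): use full 2400 → 2700 k$ to go.
Option 29 (16): use full 1000 → 1700 k$ to go.
Option D (23): take the remaining 1700 → done.
Option A: unused.
Cost = 300×3 + 2400×13 + 1000×16 + 1700×23 = 87200.

87200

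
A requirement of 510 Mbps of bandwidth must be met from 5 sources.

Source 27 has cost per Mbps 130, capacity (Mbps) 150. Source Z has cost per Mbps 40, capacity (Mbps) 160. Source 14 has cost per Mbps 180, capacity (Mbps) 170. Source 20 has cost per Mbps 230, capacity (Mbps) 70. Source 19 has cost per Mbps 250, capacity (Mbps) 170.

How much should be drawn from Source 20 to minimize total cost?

30

Cheapest first:
Source Z (40): use full 160 → 350 Mbps to go.
Source 27 at 130: take all 150 Mbps → 200 still needed.
Source 14 at 180: take all 170 Mbps → 30 still needed.
Source 20 (230): take the remaining 30 → done.
Source 19: unused.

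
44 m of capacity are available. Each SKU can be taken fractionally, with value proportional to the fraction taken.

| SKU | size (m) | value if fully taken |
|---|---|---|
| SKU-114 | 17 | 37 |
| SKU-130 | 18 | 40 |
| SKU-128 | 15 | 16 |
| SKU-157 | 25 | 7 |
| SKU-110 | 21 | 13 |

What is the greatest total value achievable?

Best value per unit of size first: SKU-130 40/18≈2.22, SKU-114 37/17≈2.18, SKU-128 16/15≈1.07, SKU-110 13/21≈0.619, SKU-157 7/25≈0.28.
All 18 m of SKU-130 fit (value 40) → 26 remain.
Take all of SKU-114 (17 m, value 37) → 9 m left.
9 m left: a 9/15 share of SKU-128 gives 16×9/15 = 9.6.
Total value = 86.6.

86.6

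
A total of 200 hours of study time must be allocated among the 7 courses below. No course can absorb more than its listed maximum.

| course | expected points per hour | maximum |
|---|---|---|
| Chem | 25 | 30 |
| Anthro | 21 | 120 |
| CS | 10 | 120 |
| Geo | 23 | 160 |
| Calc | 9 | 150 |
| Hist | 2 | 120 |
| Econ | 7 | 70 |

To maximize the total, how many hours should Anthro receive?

Order the courses by expected points per hour: Chem 25 > Geo 23 > Anthro 21 > CS 10 > Calc 9 > Econ 7 > Hist 2.
Give Chem 30 to hit its cap of 30 — 170 left.
Geo takes 160 to reach its cap of 160 — 10 left.
Only 10 left; Anthro takes them to reach 10.

10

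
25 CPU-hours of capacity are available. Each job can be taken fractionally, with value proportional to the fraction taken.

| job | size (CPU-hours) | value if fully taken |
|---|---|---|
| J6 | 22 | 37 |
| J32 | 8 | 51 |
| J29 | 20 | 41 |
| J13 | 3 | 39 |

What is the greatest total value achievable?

118.7

Sort by value density: J13 39/3≈13, J32 51/8≈6.38, J29 41/20≈2.05, J6 37/22≈1.68.
Take all of J13 (3 CPU-hours, value 39) ; 22 CPU-hours left.
J32: take in full, 8 CPU-hours for value 51 ; 14 left.
Only 14 CPU-hours remain; take 14/20 of J29 for value 41×14/20 = 28.7.
Total value = 118.7.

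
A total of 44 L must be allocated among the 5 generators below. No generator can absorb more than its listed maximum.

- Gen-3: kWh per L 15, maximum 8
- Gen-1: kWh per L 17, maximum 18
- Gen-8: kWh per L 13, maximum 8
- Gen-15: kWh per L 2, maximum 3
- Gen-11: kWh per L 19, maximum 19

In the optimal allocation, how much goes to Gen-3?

Highest kWh per L first: Gen-11 19 > Gen-1 17 > Gen-3 15 > Gen-8 13 > Gen-15 2.
Gen-11: +19 to 19 (cap) → 25 left.
Gen-1 takes 18 to reach its cap of 18 → 7 left.
Gen-3 has room for 8 but only 7 remain, so it gets 7.

7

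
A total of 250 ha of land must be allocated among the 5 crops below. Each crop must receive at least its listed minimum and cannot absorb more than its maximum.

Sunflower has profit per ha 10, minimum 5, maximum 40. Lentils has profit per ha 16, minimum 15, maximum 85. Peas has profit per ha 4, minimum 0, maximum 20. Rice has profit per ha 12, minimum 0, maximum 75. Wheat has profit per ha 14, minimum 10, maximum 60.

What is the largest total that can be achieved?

Meeting every minimum uses 5+15+0+0+10 = 30 ha, leaving 220.
Order the crops by profit per ha: Lentils 16 > Wheat 14 > Rice 12 > Sunflower 10 > Peas 4.
Lentils takes 70 more to reach its cap of 85 ; 150 left.
Wheat takes 50 more to reach its cap of 60 ; 100 left.
Rice takes 75 more to reach its cap of 75 ; 25 left.
Only 25 left; Sunflower takes them to reach 30.
Total = 10×30 + 16×85 + 12×75 + 14×60 = 3400.

3400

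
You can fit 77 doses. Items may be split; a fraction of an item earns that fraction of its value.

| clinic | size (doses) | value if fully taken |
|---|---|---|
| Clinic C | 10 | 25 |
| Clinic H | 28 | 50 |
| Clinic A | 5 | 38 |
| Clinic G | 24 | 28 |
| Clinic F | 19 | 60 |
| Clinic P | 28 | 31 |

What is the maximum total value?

190.5

Rank by value-to-size ratio: Clinic A 38/5≈7.6, Clinic F 60/19≈3.16, Clinic C 25/10≈2.5, Clinic H 50/28≈1.79, Clinic G 28/24≈1.17, Clinic P 31/28≈1.11.
Clinic A: take in full, 5 doses for value 38 → 72 left.
Take all of Clinic F (19 doses, value 60) → 53 doses left.
Clinic C: take in full, 10 doses for value 25 → 43 left.
All 28 doses of Clinic H fit (value 50) → 15 remain.
Only 15 doses remain; take 15/24 of Clinic G for value 28×15/24 = 17.5.
Total value = 190.5.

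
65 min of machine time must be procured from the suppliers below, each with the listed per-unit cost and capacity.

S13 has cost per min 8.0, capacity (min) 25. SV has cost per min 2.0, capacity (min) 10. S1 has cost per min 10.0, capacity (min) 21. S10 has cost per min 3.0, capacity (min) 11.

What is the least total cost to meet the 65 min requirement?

443

Fill from the cheapest supplier first.
SV at 2.0: take all 10 min ; 55 still needed.
S10 at 3.0: take all 11 min ; 44 still needed.
Take 25 from S13 at 8.0 ; need 19 more.
S1 (10.0): take the remaining 19 ; done.
Cost = 10×2.0 + 11×3.0 + 25×8.0 + 19×10.0 = 443.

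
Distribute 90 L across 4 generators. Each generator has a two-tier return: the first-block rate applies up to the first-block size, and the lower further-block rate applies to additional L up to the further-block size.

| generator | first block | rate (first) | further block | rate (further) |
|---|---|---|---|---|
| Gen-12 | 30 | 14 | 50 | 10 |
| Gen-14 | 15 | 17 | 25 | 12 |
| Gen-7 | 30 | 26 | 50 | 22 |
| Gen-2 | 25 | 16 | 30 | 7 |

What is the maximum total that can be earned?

Treat each block as its own option and order by rate: Gen-7/first 26 > Gen-7/second 22 > Gen-14/first 17 > Gen-2/first 16 > Gen-12/first 14 > Gen-14/second 12 > Gen-12/second 10 > Gen-2/second 7.
Fill Gen-7 first block (30 at 26) — 60 left.
Gen-7/second (22): +50 — 10 left.
10 remain; put them into Gen-14 first at 17.
Total = 26×30 + 22×50 + 17×10 = 2050.

2050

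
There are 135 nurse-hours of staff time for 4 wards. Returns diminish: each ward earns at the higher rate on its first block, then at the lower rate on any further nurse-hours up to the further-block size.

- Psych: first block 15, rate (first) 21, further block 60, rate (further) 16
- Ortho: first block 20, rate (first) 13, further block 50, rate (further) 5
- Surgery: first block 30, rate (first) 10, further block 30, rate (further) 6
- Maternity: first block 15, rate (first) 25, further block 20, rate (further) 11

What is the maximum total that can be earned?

Order all 8 blocks by rate: Maternity/T1 25 > Psych/T1 21 > Psych/T2 16 > Ortho/T1 13 > Maternity/T2 11 > Surgery/T1 10 > Surgery/T2 6 > Ortho/T2 5.
Fill Maternity T1 block (15 at 25) → 120 left.
Psych T1 at 21: fill all 15 → 105 left.
Fill Psych T2 block (60 at 16) → 45 left.
Ortho T1 at 13: fill all 20 → 25 left.
Fill Maternity T2 block (20 at 11) → 5 left.
5 remain; put them into Surgery T1 at 10.
Total = 25×15 + 21×15 + 16×60 + 13×20 + 11×20 + 10×5 = 2180.

2180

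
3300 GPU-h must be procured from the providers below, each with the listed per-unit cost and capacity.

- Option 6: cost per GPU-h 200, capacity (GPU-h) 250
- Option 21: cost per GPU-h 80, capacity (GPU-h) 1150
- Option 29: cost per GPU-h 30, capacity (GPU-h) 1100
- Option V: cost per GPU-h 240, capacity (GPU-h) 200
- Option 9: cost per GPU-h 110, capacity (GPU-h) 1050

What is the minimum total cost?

240500

Use providers in increasing cost order.
Option 29 (30): use full 1100 → 2200 GPU-h to go.
Option 21 at 80: take all 1150 GPU-h → 1050 still needed.
Option 9 (110): use full 1050 → 0 GPU-h to go.
Option 6, Option V: unused.
Cost = 1100×30 + 1150×80 + 1050×110 = 240500.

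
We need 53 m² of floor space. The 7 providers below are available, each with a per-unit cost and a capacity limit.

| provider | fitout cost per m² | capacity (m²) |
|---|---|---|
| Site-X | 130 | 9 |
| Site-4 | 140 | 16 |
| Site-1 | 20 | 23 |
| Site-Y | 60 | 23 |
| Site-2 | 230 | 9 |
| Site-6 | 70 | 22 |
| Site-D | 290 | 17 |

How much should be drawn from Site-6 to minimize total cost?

Fill from the cheapest provider first.
Site-1 (20): use full 23 ; 30 m² to go.
Take 23 from Site-Y at 60 ; need 7 more.
Take 7 from Site-6 at 70 to finish.
Site-X, Site-4, Site-2, Site-D: unused.

7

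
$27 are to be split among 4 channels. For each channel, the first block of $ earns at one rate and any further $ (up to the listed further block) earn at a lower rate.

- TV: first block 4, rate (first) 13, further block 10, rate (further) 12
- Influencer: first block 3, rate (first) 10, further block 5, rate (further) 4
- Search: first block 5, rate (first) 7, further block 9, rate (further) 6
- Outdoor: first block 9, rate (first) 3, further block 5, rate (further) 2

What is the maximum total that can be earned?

Treat each block as its own option and order by rate: TV/first 13 > TV/second 12 > Influencer/first 10 > Search/first 7 > Search/second 6 > Influencer/second 4 > Outdoor/first 3 > Outdoor/second 2.
Fill TV first block (4 at 13) ; 23 left.
TV/second (12): +10 ; 13 left.
Influencer/first (10): +3 ; 10 left.
Fill Search first block (5 at 7) ; 5 left.
Search second at 6: only 5 left, fill 5.
Total = 13×4 + 12×10 + 10×3 + 7×5 + 6×5 = 267.

267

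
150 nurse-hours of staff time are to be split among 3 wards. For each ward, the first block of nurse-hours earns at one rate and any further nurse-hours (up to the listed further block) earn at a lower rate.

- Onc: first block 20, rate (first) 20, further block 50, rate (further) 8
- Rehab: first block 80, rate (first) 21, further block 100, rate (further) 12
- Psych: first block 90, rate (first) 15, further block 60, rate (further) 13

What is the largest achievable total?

2830

Rank every tier by rate: Rehab/T1 21 > Onc/T1 20 > Psych/T1 15 > Psych/T2 13 > Rehab/T2 12 > Onc/T2 8.
Fill Rehab T1 block (80 at 21) — 70 left.
Onc T1 at 20: fill all 20 — 50 left.
50 remain; put them into Psych T1 at 15.
Total = 21×80 + 20×20 + 15×50 = 2830.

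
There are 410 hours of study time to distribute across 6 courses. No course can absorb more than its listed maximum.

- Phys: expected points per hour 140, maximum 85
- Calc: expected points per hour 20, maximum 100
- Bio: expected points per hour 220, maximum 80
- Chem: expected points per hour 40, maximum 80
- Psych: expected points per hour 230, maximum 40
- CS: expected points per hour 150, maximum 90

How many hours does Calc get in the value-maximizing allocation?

Order the courses by expected points per hour: Psych 230 > Bio 220 > CS 150 > Phys 140 > Chem 40 > Calc 20.
Psych: +40 to 40 (cap) ; 370 left.
Give Bio 80 to hit its cap of 80 ; 290 left.
Give CS 90 to hit its cap of 90 ; 200 left.
Give Phys 85 to hit its cap of 85 ; 115 left.
Chem: +80 to 80 (cap) ; 35 left.
Calc has room for 100 but only 35 remain, so it gets 35.

35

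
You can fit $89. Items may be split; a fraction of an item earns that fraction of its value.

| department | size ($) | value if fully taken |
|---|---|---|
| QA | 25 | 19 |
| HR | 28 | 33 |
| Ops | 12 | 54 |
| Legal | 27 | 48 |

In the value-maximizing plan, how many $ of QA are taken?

22

Best value per unit of size first: Ops 54/12≈4.5, Legal 48/27≈1.78, HR 33/28≈1.18, QA 19/25≈0.76.
Ops: take in full, 12 $ for value 54 — 77 left.
All 27 $ of Legal fit (value 48) — 50 remain.
HR: take in full, 28 $ for value 33 — 22 left.
Only 22 $ remain; take 22/25 of QA for value 19×22/25 = 16.72.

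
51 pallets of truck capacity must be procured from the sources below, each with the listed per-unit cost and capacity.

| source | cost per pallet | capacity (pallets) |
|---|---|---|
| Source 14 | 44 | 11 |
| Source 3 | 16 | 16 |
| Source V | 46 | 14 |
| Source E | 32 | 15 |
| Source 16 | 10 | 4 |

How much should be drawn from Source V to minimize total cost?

5

Use sources in increasing cost order.
Take 4 from Source 16 at 10 — need 47 more.
Take 16 from Source 3 at 16 — need 31 more.
Take 15 from Source E at 32 — need 16 more.
Source 14 (44): use full 11 — 5 pallets to go.
Take 5 from Source V at 46 to finish.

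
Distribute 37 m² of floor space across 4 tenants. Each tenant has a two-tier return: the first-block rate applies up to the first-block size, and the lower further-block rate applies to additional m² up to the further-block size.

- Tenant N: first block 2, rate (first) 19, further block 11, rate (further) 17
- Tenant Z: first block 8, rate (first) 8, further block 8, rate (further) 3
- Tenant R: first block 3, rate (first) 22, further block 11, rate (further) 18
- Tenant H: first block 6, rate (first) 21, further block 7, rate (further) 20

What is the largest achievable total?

Treat each block as its own option and order by rate: Tenant R/T1 22 > Tenant H/T1 21 > Tenant H/T2 20 > Tenant N/T1 19 > Tenant R/T2 18 > Tenant N/T2 17 > Tenant Z/T1 8 > Tenant Z/T2 3.
Tenant R T1 at 22: fill all 3 — 34 left.
Fill Tenant H T1 block (6 at 21) — 28 left.
Tenant H/T2 (20): +7 — 21 left.
Fill Tenant N T1 block (2 at 19) — 19 left.
Fill Tenant R T2 block (11 at 18) — 8 left.
Tenant N/T2: +8 of 11 at 17; pool empty.
Total = 22×3 + 21×6 + 20×7 + 19×2 + 18×11 + 17×8 = 704.

704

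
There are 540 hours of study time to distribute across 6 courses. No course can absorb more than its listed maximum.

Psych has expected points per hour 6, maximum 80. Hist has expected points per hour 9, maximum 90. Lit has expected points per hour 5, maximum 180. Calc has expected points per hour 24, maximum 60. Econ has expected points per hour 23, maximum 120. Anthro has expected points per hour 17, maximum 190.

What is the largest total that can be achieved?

Highest expected points per hour first: Calc 24 > Econ 23 > Anthro 17 > Hist 9 > Psych 6 > Lit 5.
Calc takes 60 to reach its cap of 60 → 480 left.
Econ takes 120 to reach its cap of 120 → 360 left.
Give Anthro 190 to hit its cap of 190 → 170 left.
Give Hist 90 to hit its cap of 90 → 80 left.
Psych: +80 to 80 (cap) → 0 left.
Total = 6×80 + 9×90 + 24×60 + 23×120 + 17×190 = 8720.

8720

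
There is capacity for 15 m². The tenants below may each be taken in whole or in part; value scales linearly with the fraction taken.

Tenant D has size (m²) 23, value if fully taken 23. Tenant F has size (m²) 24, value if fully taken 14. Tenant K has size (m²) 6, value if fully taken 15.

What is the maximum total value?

Rank by value-to-size ratio: Tenant K 15/6≈2.5, Tenant D 23/23≈1, Tenant F 14/24≈0.583.
All 6 m² of Tenant K fit (value 15) — 9 remain.
Only 9 m² remain; take 9/23 of Tenant D for value 23×9/23 = 9.
Total value = 24.

24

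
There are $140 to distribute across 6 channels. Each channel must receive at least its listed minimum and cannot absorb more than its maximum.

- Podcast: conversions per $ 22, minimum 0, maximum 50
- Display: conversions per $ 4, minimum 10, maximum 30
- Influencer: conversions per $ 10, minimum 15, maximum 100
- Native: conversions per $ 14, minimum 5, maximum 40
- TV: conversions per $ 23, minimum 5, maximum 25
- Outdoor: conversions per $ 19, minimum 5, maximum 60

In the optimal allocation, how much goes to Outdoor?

35

Meeting every minimum uses 0+10+15+5+5+5 = 40 $, leaving 100.
Highest conversions per $ first: TV 23 > Podcast 22 > Outdoor 19 > Native 14 > Influencer 10 > Display 4.
TV: +20 to 25 (cap) ; 80 left.
Give Podcast 50 more to hit its cap of 50 ; 30 left.
Only 30 left; Outdoor takes them to reach 35.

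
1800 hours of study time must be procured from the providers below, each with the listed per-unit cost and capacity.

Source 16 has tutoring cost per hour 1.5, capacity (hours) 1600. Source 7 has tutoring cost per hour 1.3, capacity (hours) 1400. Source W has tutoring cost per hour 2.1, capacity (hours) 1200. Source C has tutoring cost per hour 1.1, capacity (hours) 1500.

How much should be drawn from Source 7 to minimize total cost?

300

Fill from the cheapest provider first.
Source C (1.1): use full 1500 — 300 hours to go.
Source 7 at 1.3: take 300 of its 1400 — requirement met.
Source 16, Source W: unused.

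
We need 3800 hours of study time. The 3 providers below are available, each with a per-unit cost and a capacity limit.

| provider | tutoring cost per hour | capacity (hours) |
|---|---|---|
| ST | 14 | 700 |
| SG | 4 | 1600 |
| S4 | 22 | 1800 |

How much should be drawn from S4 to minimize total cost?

Fill from the cheapest provider first.
SG at 4: take all 1600 hours → 2200 still needed.
ST at 14: take all 700 hours → 1500 still needed.
S4 (22): take the remaining 1500 → done.

1500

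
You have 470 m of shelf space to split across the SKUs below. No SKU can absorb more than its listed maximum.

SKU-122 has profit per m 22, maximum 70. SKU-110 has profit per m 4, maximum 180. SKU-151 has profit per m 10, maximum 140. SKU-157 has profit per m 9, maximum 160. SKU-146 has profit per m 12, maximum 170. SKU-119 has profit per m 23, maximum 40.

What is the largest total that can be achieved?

6350

Highest profit per m first: SKU-119 23 > SKU-122 22 > SKU-146 12 > SKU-151 10 > SKU-157 9 > SKU-110 4.
SKU-119 takes 40 to reach its cap of 40 → 430 left.
Give SKU-122 70 to hit its cap of 70 → 360 left.
SKU-146 takes 170 to reach its cap of 170 → 190 left.
SKU-151 takes 140 to reach its cap of 140 → 50 left.
SKU-157: +50 (room for 160) → 50. Pool exhausted.
Total = 22×70 + 10×140 + 9×50 + 12×170 + 23×40 = 6350.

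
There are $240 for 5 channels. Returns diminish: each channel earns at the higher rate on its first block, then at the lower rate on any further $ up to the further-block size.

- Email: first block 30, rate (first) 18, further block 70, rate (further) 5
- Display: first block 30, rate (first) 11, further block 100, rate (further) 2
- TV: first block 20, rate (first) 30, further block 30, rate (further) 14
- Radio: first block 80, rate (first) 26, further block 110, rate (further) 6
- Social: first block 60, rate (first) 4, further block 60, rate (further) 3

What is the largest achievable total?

Order all 10 blocks by rate: TV/tier1 30 > Radio/tier1 26 > Email/tier1 18 > TV/tier2 14 > Display/tier1 11 > Radio/tier2 6 > Email/tier2 5 > Social/tier1 4 > Social/tier2 3 > Display/tier2 2.
Fill TV tier1 block (20 at 30) ; 220 left.
Radio/tier1 (26): +80 ; 140 left.
Fill Email tier1 block (30 at 18) ; 110 left.
TV/tier2 (14): +30 ; 80 left.
Display tier1 at 11: fill all 30 ; 50 left.
50 remain; put them into Radio tier2 at 6.
Total = 30×20 + 26×80 + 18×30 + 14×30 + 11×30 + 6×50 = 4270.

4270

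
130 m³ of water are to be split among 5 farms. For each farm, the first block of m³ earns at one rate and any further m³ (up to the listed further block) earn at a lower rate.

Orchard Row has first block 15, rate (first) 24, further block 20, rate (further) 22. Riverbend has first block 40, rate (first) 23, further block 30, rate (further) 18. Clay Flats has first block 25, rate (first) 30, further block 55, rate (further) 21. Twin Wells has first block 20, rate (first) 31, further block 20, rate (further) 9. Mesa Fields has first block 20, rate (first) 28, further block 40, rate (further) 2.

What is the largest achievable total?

Treat each block as its own option and order by rate: Twin Wells/first 31 > Clay Flats/first 30 > Mesa Fields/first 28 > Orchard Row/first 24 > Riverbend/first 23 > Orchard Row/second 22 > Clay Flats/second 21 > Riverbend/second 18 > Twin Wells/second 9 > Mesa Fields/second 2.
Twin Wells first at 31: fill all 20 ; 110 left.
Clay Flats first at 30: fill all 25 ; 85 left.
Mesa Fields first at 28: fill all 20 ; 65 left.
Fill Orchard Row first block (15 at 24) ; 50 left.
Fill Riverbend first block (40 at 23) ; 10 left.
10 remain; put them into Orchard Row second at 22.
Total = 31×20 + 30×25 + 28×20 + 24×15 + 23×40 + 22×10 = 3430.

3430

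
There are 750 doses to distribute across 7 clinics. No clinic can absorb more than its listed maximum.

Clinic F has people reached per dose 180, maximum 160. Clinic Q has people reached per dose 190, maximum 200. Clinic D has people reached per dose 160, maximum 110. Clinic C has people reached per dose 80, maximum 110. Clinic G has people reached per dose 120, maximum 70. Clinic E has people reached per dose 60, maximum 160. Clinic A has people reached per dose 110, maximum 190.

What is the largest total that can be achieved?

Highest people reached per dose first: Clinic Q 190 > Clinic F 180 > Clinic D 160 > Clinic G 120 > Clinic A 110 > Clinic C 80 > Clinic E 60.
Clinic Q: +200 to 200 (cap) — 550 left.
Clinic F takes 160 to reach its cap of 160 — 390 left.
Clinic D: +110 to 110 (cap) — 280 left.
Clinic G takes 70 to reach its cap of 70 — 210 left.
Give Clinic A 190 to hit its cap of 190 — 20 left.
Clinic C has room for 110 but only 20 remain, so it gets 20.
Total = 180×160 + 190×200 + 160×110 + 80×20 + 120×70 + 110×190 = 115300.

115300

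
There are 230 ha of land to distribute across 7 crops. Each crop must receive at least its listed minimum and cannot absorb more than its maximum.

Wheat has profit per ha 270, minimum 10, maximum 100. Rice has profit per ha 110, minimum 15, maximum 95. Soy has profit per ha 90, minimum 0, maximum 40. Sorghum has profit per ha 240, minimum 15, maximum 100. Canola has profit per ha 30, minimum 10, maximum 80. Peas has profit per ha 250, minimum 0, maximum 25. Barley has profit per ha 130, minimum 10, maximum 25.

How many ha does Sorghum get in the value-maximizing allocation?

70

Meeting every minimum uses 10+15+0+15+10+0+10 = 60 ha, leaving 170.
Rank by profit per ha: Wheat 270 > Peas 250 > Sorghum 240 > Barley 130 > Rice 110 > Soy 90 > Canola 30.
Give Wheat 90 more to hit its cap of 100 ; 80 left.
Peas takes 25 more to reach its cap of 25 ; 55 left.
Sorghum: +55 (room for 85) → 70. Pool exhausted.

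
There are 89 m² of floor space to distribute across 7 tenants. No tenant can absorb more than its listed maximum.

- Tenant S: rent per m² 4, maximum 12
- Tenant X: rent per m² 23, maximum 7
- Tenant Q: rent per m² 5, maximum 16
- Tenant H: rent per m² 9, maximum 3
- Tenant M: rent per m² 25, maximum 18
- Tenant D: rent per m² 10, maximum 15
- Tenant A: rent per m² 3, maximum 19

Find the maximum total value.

970

Highest rent per m² first: Tenant M 25 > Tenant X 23 > Tenant D 10 > Tenant H 9 > Tenant Q 5 > Tenant S 4 > Tenant A 3.
Tenant M: +18 to 18 (cap) → 71 left.
Tenant X: +7 to 7 (cap) → 64 left.
Tenant D: +15 to 15 (cap) → 49 left.
Give Tenant H 3 to hit its cap of 3 → 46 left.
Tenant Q: +16 to 16 (cap) → 30 left.
Give Tenant S 12 to hit its cap of 12 → 18 left.
Tenant A: +18 (room for 19) → 18. Pool exhausted.
Total = 4×12 + 23×7 + 5×16 + 9×3 + 25×18 + 10×15 + 3×18 = 970.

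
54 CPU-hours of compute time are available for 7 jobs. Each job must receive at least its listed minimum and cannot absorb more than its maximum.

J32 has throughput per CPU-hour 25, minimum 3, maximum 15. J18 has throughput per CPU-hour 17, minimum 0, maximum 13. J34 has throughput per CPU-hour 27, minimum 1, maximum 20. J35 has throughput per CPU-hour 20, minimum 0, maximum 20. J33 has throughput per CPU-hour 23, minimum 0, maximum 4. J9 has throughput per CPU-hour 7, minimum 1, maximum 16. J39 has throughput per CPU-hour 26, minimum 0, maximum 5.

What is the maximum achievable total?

Meeting every minimum uses 3+0+1+0+0+1+0 = 5 CPU-hours, leaving 49.
Order the jobs by throughput per CPU-hour: J34 27 > J39 26 > J32 25 > J33 23 > J35 20 > J18 17 > J9 7.
J34 takes 19 more to reach its cap of 20 ; 30 left.
J39: +5 to 5 (cap) ; 25 left.
Give J32 12 more to hit its cap of 15 ; 13 left.
J33 takes 4 more to reach its cap of 4 ; 9 left.
J35: +9 (room for 20) → 9. Pool exhausted.
Total = 25×15 + 27×20 + 20×9 + 23×4 + 7×1 + 26×5 = 1324.

1324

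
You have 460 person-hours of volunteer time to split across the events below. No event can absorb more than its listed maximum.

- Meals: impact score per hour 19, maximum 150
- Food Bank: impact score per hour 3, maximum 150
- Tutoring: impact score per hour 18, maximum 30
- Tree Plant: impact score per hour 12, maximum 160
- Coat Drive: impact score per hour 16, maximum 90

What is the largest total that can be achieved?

Order the events by impact score per hour: Meals 19 > Tutoring 18 > Coat Drive 16 > Tree Plant 12 > Food Bank 3.
Give Meals 150 to hit its cap of 150 — 310 left.
Tutoring: +30 to 30 (cap) — 280 left.
Coat Drive: +90 to 90 (cap) — 190 left.
Tree Plant takes 160 to reach its cap of 160 — 30 left.
Food Bank has room for 150 but only 30 remain, so it gets 30.
Total = 19×150 + 3×30 + 18×30 + 12×160 + 16×90 = 6840.

6840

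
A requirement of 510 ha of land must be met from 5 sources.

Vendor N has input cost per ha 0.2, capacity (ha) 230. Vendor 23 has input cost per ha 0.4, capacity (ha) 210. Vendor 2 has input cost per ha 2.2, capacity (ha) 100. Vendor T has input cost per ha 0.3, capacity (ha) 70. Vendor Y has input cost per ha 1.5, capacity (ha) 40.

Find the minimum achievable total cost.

Fill from the cheapest source first.
Take 230 from Vendor N at 0.2 — need 280 more.
Vendor T at 0.3: take all 70 ha — 210 still needed.
Vendor 23 at 0.4: take all 210 ha — 0 still needed.
Vendor Y, Vendor 2: unused.
Cost = 230×0.2 + 70×0.3 + 210×0.4 = 151.

151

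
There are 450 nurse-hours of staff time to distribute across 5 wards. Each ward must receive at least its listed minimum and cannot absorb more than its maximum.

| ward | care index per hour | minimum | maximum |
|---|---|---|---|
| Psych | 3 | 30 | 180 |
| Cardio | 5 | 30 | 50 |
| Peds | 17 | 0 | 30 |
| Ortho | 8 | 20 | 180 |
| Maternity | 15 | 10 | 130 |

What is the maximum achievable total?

Meeting every minimum uses 30+30+0+20+10 = 90 nurse-hours, leaving 360.
Highest care index per hour first: Peds 17 > Maternity 15 > Ortho 8 > Cardio 5 > Psych 3.
Peds takes 30 more to reach its cap of 30 → 330 left.
Maternity: +120 to 130 (cap) → 210 left.
Ortho: +160 to 180 (cap) → 50 left.
Cardio: +20 to 50 (cap) → 30 left.
Only 30 left; Psych takes them to reach 60.
Total = 3×60 + 5×50 + 17×30 + 8×180 + 15×130 = 4330.

4330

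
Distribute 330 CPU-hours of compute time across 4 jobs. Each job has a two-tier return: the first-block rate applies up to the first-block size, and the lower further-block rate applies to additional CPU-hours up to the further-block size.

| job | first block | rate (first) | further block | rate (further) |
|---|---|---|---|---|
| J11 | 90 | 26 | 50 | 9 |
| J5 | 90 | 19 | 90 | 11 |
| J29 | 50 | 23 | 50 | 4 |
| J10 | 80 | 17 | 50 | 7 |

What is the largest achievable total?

Rank every tier by rate: J11/tier1 26 > J29/tier1 23 > J5/tier1 19 > J10/tier1 17 > J5/tier2 11 > J11/tier2 9 > J10/tier2 7 > J29/tier2 4.
J11/tier1 (26): +90 → 240 left.
J29 tier1 at 23: fill all 50 → 190 left.
Fill J5 tier1 block (90 at 19) → 100 left.
J10 tier1 at 17: fill all 80 → 20 left.
J5/tier2: +20 of 90 at 11; pool empty.
Total = 26×90 + 23×50 + 19×90 + 17×80 + 11×20 = 6780.

6780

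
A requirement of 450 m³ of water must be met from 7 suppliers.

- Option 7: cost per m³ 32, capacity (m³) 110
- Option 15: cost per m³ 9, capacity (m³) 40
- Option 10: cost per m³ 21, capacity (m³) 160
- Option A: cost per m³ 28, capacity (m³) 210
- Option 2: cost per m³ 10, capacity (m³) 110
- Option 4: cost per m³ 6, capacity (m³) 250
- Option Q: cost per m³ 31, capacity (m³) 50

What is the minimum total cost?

4010

Cheapest first:
Take 250 from Option 4 at 6 → need 200 more.
Take 40 from Option 15 at 9 → need 160 more.
Take 110 from Option 2 at 10 → need 50 more.
Option 10 at 21: take 50 of its 160 → requirement met.
Option A, Option Q, Option 7: unused.
Cost = 250×6 + 40×9 + 110×10 + 50×21 = 4010.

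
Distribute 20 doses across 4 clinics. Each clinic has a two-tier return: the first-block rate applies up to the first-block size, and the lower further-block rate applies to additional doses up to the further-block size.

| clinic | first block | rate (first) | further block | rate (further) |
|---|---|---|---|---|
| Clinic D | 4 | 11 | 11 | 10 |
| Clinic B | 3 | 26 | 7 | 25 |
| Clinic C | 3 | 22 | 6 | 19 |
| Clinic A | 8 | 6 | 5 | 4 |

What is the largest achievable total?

444

Treat each block as its own option and order by rate: Clinic B/first 26 > Clinic B/second 25 > Clinic C/first 22 > Clinic C/second 19 > Clinic D/first 11 > Clinic D/second 10 > Clinic A/first 6 > Clinic A/second 4.
Fill Clinic B first block (3 at 26) → 17 left.
Fill Clinic B second block (7 at 25) → 10 left.
Clinic C first at 22: fill all 3 → 7 left.
Clinic C/second (19): +6 → 1 left.
Clinic D first at 11: only 1 left, fill 1.
Total = 26×3 + 25×7 + 22×3 + 19×6 + 11×1 = 444.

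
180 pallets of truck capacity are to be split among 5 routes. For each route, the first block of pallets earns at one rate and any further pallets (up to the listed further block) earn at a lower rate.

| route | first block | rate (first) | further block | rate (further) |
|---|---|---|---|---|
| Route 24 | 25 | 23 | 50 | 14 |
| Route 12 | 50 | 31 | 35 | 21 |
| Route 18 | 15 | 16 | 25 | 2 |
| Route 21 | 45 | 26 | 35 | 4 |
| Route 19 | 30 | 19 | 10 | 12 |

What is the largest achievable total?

4505

Rank every tier by rate: Route 12/tier1 31 > Route 21/tier1 26 > Route 24/tier1 23 > Route 12/tier2 21 > Route 19/tier1 19 > Route 18/tier1 16 > Route 24/tier2 14 > Route 19/tier2 12 > Route 21/tier2 4 > Route 18/tier2 2.
Fill Route 12 tier1 block (50 at 31) — 130 left.
Route 21 tier1 at 26: fill all 45 — 85 left.
Route 24 tier1 at 23: fill all 25 — 60 left.
Route 12/tier2 (21): +35 — 25 left.
Route 19 tier1 at 19: only 25 left, fill 25.
Total = 31×50 + 26×45 + 23×25 + 21×35 + 19×25 = 4505.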